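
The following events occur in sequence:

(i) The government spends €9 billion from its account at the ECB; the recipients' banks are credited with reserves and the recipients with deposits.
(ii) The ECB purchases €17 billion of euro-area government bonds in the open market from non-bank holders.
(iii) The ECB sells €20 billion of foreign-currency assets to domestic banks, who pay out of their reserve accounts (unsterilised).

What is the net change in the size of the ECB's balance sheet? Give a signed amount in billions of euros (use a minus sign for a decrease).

-€3 billion

ECB balance sheet:
  Assets:      Securities +€17B, Foreign assets −€20B
  Liabilities: Bank reserves +€6B, Government deposits −€9B
Commercial banking system:
  Assets:      Reserves at CB +€6B, Foreign assets +€20B
  Liabilities: Checkable deposits +€26B
Change in total ECB assets = -€3 billion.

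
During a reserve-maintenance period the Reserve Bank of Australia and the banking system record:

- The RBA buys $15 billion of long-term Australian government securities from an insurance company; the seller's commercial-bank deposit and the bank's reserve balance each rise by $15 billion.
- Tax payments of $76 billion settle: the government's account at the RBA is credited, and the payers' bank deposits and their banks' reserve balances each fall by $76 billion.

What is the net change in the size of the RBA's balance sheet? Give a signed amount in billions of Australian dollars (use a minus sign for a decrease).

Asset purchase (from non-banks) $15 billion: an RBA asset is acquired → +$15B.
Government account inflow $76 billion: only the composition of liabilities changes → 0.
Net: 15 + 0 = +$15 billion.

+$15 billion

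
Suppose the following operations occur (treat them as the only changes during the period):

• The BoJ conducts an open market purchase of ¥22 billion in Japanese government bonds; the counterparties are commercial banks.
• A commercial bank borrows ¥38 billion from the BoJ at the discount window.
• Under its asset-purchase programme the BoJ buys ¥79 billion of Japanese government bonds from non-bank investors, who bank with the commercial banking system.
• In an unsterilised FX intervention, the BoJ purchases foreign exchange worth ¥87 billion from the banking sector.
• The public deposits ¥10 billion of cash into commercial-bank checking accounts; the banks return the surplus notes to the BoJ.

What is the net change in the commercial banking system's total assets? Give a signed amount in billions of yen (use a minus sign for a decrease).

OMO purchase (from banks) ¥22 billion: just an asset swap on bank balance sheets → 0.
Discount-window loan ¥38 billion: bank balance sheets expand → +¥38B.
Asset purchase (from non-banks) ¥79 billion: bank balance sheets expand → +¥79B.
FX purchase ¥87 billion: just an asset swap on bank balance sheets → 0.
Currency deposit ¥10 billion: bank balance sheets expand → +¥10B.
Net: 0 + 38 + 79 + 0 + 10 = +¥127 billion.

+¥127 billion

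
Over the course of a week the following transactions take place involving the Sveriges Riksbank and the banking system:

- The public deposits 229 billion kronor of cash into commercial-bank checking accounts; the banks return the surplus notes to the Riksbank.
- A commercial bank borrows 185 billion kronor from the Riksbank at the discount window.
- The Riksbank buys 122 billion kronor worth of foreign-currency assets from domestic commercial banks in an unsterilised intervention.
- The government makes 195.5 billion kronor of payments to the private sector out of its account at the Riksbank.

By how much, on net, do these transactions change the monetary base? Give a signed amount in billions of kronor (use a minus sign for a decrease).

Riksbank balance sheet:
  Assets:      Loans to banks +185B, Foreign assets +122B
  Liabilities: Bank reserves +731.5B, Currency in circulation −229B, Government deposits −195.5B
Commercial banking system:
  Assets:      Reserves at CB +731.5B, Foreign assets −122B
  Liabilities: Checkable deposits +424.5B, Borrowings from CB +185B
Monetary base = currency + reserves: −229B + (+731.5B) = +502.5 billion.

+502.5 billion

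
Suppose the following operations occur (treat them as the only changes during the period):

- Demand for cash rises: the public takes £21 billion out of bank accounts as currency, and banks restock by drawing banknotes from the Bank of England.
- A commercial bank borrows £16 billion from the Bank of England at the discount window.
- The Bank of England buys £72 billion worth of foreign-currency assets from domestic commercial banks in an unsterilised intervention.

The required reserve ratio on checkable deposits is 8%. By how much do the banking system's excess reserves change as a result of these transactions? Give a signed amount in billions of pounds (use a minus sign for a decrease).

+£68.68 billion

Currency withdrawal £21 billion: reserves −£21B, deposits −£21B.
Discount-window loan £16 billion: reserves +£16B, deposits 0.
FX purchase £72 billion: reserves +£72B, deposits 0.
Totals: Δreserves = +£67B, Δdeposits = −£21B.
Δrequired reserves = 8% × −£21B = −£1.68B.
Δexcess reserves = Δreserves − Δrequired = +£67B − (−£1.68B) = +£68.68 billion.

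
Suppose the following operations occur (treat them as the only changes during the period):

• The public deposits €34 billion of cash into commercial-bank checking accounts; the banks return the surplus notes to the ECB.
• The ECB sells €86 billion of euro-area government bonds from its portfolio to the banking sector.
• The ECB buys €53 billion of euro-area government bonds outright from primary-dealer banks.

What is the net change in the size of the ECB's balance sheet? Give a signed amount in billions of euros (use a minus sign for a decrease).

Currency deposit €34 billion: only the composition of liabilities changes → 0.
OMO sale (to banks) €86 billion: an ECB asset is shed → −€86B.
OMO purchase (from banks) €53 billion: an ECB asset is acquired → +€53B.
Net: 0 − 86 + 53 = -€33 billion.

-€33 billion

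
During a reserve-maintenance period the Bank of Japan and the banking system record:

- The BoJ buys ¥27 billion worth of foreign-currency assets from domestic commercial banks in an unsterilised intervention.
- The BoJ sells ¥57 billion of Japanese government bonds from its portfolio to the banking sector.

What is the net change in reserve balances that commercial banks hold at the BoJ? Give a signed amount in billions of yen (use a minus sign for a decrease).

BoJ balance sheet:
  Assets:      Securities −¥57B, Foreign assets +¥27B
  Liabilities: Bank reserves −¥30B
Commercial banking system:
  Assets:      Reserves at CB −¥30B, Securities +¥57B, Foreign assets −¥27B
  Liabilities: no change
So the change in reserve balances that commercial banks hold at the BoJ is -¥30 billion.

-¥30 billion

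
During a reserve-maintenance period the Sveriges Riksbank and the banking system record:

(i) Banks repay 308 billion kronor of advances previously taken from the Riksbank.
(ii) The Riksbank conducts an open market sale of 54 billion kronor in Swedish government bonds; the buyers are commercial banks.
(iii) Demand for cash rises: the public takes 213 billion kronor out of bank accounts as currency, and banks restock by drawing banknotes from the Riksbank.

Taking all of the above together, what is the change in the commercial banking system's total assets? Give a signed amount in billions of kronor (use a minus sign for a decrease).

Discount-window repayment 308 billion kronor: bank balance sheets shrink → −308B.
OMO sale (to banks) 54 billion kronor: just an asset swap on bank balance sheets → 0.
Currency withdrawal 213 billion kronor: bank balance sheets shrink → −213B.
Net: −308 + 0 − 213 = -521 billion.

-521 billion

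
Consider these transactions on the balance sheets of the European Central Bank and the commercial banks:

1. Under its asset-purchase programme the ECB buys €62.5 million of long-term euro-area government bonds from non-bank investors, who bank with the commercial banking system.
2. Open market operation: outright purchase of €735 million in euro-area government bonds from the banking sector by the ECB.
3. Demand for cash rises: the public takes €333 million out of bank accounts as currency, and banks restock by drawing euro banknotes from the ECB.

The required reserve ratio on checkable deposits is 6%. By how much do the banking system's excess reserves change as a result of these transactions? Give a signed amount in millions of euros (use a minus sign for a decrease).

Asset purchase (from non-banks) €62.5 million: reserves +€62.5M, deposits +€62.5M.
OMO purchase (from banks) €735 million: reserves +€735M, deposits 0.
Currency withdrawal €333 million: reserves −€333M, deposits −€333M.
Totals: Δreserves = +€464.5M, Δdeposits = −€270.5M.
Δrequired reserves = 6% × −€270.5M = −€16.23M.
Δexcess reserves = Δreserves − Δrequired = +€464.5M − (−€16.23M) = +€480.73 million.

+€480.73 million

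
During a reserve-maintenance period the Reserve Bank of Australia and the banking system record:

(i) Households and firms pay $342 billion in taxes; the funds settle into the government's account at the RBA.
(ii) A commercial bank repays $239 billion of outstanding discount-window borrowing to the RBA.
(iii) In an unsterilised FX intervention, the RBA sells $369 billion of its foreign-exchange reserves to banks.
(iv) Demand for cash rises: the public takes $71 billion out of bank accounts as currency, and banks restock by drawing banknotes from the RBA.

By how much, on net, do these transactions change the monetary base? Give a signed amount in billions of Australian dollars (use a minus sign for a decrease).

Government account inflow $342 billion: reserves shift to a non-base liability → −$342B.
Discount-window repayment $239 billion: RBA balance sheet contracts → −$239B.
FX sale $369 billion: RBA balance sheet contracts → −$369B.
Currency withdrawal $71 billion: just a shift between currency and reserves — both are base money → 0.
Net: −342 − 239 − 369 + 0 = -$950 billion.

-$950 billion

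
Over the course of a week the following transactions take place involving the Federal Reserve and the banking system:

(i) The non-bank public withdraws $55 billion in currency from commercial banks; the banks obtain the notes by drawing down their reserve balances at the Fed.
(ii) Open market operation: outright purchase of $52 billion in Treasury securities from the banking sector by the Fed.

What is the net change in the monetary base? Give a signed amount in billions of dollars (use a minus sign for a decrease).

+$52 billion

Fed balance sheet:
  Assets:      Securities +$52B
  Liabilities: Bank reserves −$3B, Currency in circulation +$55B
Commercial banking system:
  Assets:      Reserves at CB −$3B, Securities −$52B
  Liabilities: Checkable deposits −$55B
Monetary base = currency + reserves: +$55B + (−$3B) = +$52 billion.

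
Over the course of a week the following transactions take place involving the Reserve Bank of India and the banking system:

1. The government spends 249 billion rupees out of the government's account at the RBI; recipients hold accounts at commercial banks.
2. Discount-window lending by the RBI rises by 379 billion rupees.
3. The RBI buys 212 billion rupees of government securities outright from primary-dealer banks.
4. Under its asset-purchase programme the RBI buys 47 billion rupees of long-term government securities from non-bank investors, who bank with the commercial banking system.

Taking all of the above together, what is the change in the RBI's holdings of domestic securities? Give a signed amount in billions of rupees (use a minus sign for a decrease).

Government spending 249 billion rupees: the RBI's securities portfolio is untouched → 0.
Discount-window loan 379 billion rupees: the RBI's securities portfolio is untouched → 0.
OMO purchase (from banks) 212 billion rupees: securities added to the RBI's portfolio → +212B.
Asset purchase (from non-banks) 47 billion rupees: securities added to the RBI's portfolio → +47B.
Net: 0 + 0 + 212 + 47 = +259 billion.

+259 billion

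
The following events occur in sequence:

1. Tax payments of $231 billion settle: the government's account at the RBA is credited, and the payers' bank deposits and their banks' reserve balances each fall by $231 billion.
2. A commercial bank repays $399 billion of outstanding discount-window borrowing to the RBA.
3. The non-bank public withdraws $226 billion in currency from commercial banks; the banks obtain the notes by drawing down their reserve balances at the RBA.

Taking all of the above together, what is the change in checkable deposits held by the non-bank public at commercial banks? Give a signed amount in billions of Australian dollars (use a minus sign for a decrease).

-$457 billion

Government account inflow $231 billion: non-bank counterparties' bank balances fall → −$231B.
Discount-window repayment $399 billion: the counterparty is a bank, so public deposits are unchanged → 0.
Currency withdrawal $226 billion: non-bank counterparties' bank balances fall → −$226B.
Net: −231 + 0 − 226 = -$457 billion.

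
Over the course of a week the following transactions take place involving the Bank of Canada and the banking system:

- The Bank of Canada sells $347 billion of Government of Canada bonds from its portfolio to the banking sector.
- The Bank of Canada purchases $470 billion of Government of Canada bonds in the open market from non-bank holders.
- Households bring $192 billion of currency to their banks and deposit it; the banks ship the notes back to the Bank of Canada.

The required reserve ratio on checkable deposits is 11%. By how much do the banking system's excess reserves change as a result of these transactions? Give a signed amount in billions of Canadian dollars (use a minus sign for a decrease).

OMO sale (to banks) $347 billion: reserves −$347B, deposits 0.
Asset purchase (from non-banks) $470 billion: reserves +$470B, deposits +$470B.
Currency deposit $192 billion: reserves +$192B, deposits +$192B.
Totals: Δreserves = +$315B, Δdeposits = +$662B.
Δrequired reserves = 11% × +$662B = +$72.82B.
Δexcess reserves = Δreserves − Δrequired = +$315B − (+$72.82B) = +$242.18 billion.

+$242.18 billion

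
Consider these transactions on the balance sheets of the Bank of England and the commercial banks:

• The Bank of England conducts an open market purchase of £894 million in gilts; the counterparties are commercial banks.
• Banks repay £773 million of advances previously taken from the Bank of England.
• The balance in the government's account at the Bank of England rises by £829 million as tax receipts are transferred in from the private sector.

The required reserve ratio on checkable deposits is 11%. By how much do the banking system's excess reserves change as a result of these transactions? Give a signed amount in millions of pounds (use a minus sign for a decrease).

OMO purchase (from banks) £894 million: reserves +£894M, deposits 0.
Discount-window repayment £773 million: reserves −£773M, deposits 0.
Government account inflow £829 million: reserves −£829M, deposits −£829M.
Totals: Δreserves = −£708M, Δdeposits = −£829M.
Δrequired reserves = 11% × −£829M = −£91.19M.
Δexcess reserves = Δreserves − Δrequired = −£708M − (−£91.19M) = -£616.81 million.

-£616.81 million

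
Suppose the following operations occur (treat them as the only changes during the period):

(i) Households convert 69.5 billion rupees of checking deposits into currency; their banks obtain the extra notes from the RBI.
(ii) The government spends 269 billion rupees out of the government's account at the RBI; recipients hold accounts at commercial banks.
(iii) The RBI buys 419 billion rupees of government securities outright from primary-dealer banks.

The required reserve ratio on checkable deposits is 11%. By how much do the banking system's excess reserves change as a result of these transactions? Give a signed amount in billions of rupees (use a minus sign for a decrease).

Currency withdrawal 69.5 billion rupees: reserves −69.5B, deposits −69.5B.
Government spending 269 billion rupees: reserves +269B, deposits +269B.
OMO purchase (from banks) 419 billion rupees: reserves +419B, deposits 0.
Totals: Δreserves = +618.5B, Δdeposits = +199.5B.
Δrequired reserves = 11% × +199.5B = +21.945B.
Δexcess reserves = Δreserves − Δrequired = +618.5B − (+21.945B) = +596.555 billion.

+596.555 billion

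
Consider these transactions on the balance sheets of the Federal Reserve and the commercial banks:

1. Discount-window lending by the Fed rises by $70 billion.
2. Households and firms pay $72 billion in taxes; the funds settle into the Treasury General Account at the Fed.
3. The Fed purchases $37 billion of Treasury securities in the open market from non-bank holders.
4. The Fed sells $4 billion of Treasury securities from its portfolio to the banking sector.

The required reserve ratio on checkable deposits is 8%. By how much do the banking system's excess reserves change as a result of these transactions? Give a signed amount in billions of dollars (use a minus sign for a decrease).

+$33.8 billion

Discount-window loan $70 billion: reserves +$70B, deposits 0.
Government account inflow $72 billion: reserves −$72B, deposits −$72B.
Asset purchase (from non-banks) $37 billion: reserves +$37B, deposits +$37B.
OMO sale (to banks) $4 billion: reserves −$4B, deposits 0.
Totals: Δreserves = +$31B, Δdeposits = −$35B.
Δrequired reserves = 8% × −$35B = −$2.8B.
Δexcess reserves = Δreserves − Δrequired = +$31B − (−$2.8B) = +$33.8 billion.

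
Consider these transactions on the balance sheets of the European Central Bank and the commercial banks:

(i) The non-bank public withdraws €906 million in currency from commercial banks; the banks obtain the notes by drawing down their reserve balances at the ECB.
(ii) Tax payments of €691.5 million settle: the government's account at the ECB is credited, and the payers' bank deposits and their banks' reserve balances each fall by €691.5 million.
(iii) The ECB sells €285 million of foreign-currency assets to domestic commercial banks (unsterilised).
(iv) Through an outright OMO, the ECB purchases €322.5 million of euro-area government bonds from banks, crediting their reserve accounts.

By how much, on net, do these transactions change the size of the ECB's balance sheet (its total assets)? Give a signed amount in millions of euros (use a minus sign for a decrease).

+€37.5 million

Currency withdrawal €906 million: only the composition of liabilities changes → 0.
Government account inflow €691.5 million: only the composition of liabilities changes → 0.
FX sale €285 million: an ECB asset is shed → −€285M.
OMO purchase (from banks) €322.5 million: an ECB asset is acquired → +€322.5M.
Net: 0 + 0 − 285 + 322.5 = +€37.5 million.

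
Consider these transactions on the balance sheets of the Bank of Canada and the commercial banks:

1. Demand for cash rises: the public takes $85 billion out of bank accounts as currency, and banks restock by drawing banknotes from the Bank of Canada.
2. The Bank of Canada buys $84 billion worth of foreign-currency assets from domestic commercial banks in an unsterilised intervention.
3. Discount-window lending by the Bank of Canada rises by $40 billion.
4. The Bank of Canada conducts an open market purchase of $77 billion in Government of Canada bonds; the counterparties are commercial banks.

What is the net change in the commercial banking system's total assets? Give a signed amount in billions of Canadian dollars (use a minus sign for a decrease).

-$45 billion

Currency withdrawal $85 billion: bank balance sheets shrink → −$85B.
FX purchase $84 billion: just an asset swap on bank balance sheets → 0.
Discount-window loan $40 billion: bank balance sheets expand → +$40B.
OMO purchase (from banks) $77 billion: just an asset swap on bank balance sheets → 0.
Net: −85 + 0 + 40 + 0 = -$45 billion.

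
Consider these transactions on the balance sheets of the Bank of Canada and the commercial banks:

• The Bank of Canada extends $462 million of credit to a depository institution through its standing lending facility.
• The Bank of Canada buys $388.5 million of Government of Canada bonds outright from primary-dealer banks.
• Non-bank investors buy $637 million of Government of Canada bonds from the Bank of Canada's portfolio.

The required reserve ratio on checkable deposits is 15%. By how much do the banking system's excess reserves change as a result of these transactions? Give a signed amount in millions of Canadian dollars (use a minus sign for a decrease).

Discount-window loan $462 million: reserves +$462M, deposits 0.
OMO purchase (from banks) $388.5 million: reserves +$388.5M, deposits 0.
Asset sale (to non-banks) $637 million: reserves −$637M, deposits −$637M.
Totals: Δreserves = +$213.5M, Δdeposits = −$637M.
Δrequired reserves = 15% × −$637M = −$95.55M.
Δexcess reserves = Δreserves − Δrequired = +$213.5M − (−$95.55M) = +$309.05 million.

+$309.05 million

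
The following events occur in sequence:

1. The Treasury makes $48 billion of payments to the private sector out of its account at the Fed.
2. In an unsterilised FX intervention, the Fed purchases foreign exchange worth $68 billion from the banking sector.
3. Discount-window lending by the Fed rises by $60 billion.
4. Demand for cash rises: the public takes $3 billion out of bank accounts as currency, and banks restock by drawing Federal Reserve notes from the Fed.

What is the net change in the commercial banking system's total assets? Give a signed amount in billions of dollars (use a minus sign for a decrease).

Government spending $48 billion: bank balance sheets expand → +$48B.
FX purchase $68 billion: just an asset swap on bank balance sheets → 0.
Discount-window loan $60 billion: bank balance sheets expand → +$60B.
Currency withdrawal $3 billion: bank balance sheets shrink → −$3B.
Net: 48 + 0 + 60 − 3 = +$105 billion.

+$105 billion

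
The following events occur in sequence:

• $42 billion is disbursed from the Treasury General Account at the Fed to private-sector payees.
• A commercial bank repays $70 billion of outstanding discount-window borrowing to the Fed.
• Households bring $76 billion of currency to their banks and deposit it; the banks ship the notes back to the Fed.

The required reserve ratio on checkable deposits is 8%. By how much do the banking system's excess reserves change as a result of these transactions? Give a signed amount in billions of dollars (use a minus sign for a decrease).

+$38.56 billion

Government spending $42 billion: reserves +$42B, deposits +$42B.
Discount-window repayment $70 billion: reserves −$70B, deposits 0.
Currency deposit $76 billion: reserves +$76B, deposits +$76B.
Totals: Δreserves = +$48B, Δdeposits = +$118B.
Δrequired reserves = 8% × +$118B = +$9.44B.
Δexcess reserves = Δreserves − Δrequired = +$48B − (+$9.44B) = +$38.56 billion.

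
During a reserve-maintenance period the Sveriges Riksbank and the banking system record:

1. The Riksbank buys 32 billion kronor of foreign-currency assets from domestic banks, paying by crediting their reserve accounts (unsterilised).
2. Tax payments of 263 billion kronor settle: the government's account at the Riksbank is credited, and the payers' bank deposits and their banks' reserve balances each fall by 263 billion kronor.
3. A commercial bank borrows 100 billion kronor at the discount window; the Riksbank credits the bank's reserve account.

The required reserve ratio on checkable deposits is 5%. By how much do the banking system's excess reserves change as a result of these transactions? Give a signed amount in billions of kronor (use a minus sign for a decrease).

-117.85 billion

FX purchase 32 billion kronor: reserves +32B, deposits 0.
Government account inflow 263 billion kronor: reserves −263B, deposits −263B.
Discount-window loan 100 billion kronor: reserves +100B, deposits 0.
Totals: Δreserves = −131B, Δdeposits = −263B.
Δrequired reserves = 5% × −263B = −13.15B.
Δexcess reserves = Δreserves − Δrequired = −131B − (−13.15B) = -117.85 billion.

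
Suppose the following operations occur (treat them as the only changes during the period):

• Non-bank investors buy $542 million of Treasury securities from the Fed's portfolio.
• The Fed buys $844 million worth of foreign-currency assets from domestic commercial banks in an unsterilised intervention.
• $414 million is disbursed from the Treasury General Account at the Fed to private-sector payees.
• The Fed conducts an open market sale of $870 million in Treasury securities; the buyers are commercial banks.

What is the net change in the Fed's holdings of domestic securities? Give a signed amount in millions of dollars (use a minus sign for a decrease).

Asset sale (to non-banks) $542 million: securities removed from the Fed's portfolio → −$542M.
FX purchase $844 million: the Fed's securities portfolio is untouched → 0.
Government spending $414 million: the Fed's securities portfolio is untouched → 0.
OMO sale (to banks) $870 million: securities removed from the Fed's portfolio → −$870M.
Net: −542 + 0 + 0 − 870 = -$1412 million.

-$1412 million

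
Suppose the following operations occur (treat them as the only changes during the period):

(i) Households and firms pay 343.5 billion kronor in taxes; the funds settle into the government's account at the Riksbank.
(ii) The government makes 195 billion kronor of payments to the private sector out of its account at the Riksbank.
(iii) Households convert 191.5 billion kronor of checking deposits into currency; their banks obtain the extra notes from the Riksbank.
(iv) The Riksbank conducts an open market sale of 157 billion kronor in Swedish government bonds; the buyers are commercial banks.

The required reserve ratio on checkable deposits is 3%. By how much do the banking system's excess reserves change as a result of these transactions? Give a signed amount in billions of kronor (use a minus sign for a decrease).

Government account inflow 343.5 billion kronor: reserves −343.5B, deposits −343.5B.
Government spending 195 billion kronor: reserves +195B, deposits +195B.
Currency withdrawal 191.5 billion kronor: reserves −191.5B, deposits −191.5B.
OMO sale (to banks) 157 billion kronor: reserves −157B, deposits 0.
Totals: Δreserves = −497B, Δdeposits = −340B.
Δrequired reserves = 3% × −340B = −10.2B.
Δexcess reserves = Δreserves − Δrequired = −497B − (−10.2B) = -486.8 billion.

-486.8 billion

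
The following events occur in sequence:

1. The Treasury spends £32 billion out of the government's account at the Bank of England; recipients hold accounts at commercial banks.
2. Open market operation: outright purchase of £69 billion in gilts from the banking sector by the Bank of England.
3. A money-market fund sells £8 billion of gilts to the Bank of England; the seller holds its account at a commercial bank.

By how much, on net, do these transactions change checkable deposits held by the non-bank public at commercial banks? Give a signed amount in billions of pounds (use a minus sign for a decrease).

+£40 billion

Bank of England balance sheet:
  Assets:      Securities +£77B
  Liabilities: Bank reserves +£109B, Government deposits −£32B
Commercial banking system:
  Assets:      Reserves at CB +£109B, Securities −£69B
  Liabilities: Checkable deposits +£40B
So the change in checkable deposits held by the non-bank public at commercial banks is +£40 billion.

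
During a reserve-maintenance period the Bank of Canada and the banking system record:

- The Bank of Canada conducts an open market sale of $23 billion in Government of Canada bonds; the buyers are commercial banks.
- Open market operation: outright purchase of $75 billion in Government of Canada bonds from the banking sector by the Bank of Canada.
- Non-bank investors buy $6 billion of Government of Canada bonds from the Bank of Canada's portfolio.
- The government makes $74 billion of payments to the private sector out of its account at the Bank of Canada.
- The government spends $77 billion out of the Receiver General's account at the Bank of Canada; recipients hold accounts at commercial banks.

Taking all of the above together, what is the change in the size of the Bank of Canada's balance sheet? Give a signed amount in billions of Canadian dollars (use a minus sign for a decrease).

+$46 billion

OMO sale (to banks) $23 billion: a Bank of Canada asset is shed → −$23B.
OMO purchase (from banks) $75 billion: a Bank of Canada asset is acquired → +$75B.
Asset sale (to non-banks) $6 billion: a Bank of Canada asset is shed → −$6B.
Government spending $74 billion: only the composition of liabilities changes → 0.
Government spending $77 billion: only the composition of liabilities changes → 0.
Net: −23 + 75 − 6 + 0 + 0 = +$46 billion.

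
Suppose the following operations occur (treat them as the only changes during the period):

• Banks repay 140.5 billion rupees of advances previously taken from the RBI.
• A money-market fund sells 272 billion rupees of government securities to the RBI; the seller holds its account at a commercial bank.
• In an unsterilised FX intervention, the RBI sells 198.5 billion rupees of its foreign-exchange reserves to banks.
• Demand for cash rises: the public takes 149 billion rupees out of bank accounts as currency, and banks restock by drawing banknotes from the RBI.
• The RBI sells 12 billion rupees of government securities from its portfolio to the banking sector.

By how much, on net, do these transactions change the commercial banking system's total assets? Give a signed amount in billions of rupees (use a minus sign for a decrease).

Discount-window repayment 140.5 billion rupees: bank balance sheets shrink → −140.5B.
Asset purchase (from non-banks) 272 billion rupees: bank balance sheets expand → +272B.
FX sale 198.5 billion rupees: just an asset swap on bank balance sheets → 0.
Currency withdrawal 149 billion rupees: bank balance sheets shrink → −149B.
OMO sale (to banks) 12 billion rupees: just an asset swap on bank balance sheets → 0.
Net: −140.5 + 272 + 0 − 149 + 0 = -17.5 billion.

-17.5 billion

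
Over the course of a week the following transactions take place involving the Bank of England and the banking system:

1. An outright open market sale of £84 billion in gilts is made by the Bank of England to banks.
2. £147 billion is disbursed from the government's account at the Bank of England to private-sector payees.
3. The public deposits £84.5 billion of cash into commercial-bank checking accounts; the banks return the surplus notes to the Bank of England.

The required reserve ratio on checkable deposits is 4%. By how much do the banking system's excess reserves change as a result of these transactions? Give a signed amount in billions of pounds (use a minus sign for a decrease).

+£138.24 billion

OMO sale (to banks) £84 billion: reserves −£84B, deposits 0.
Government spending £147 billion: reserves +£147B, deposits +£147B.
Currency deposit £84.5 billion: reserves +£84.5B, deposits +£84.5B.
Totals: Δreserves = +£147.5B, Δdeposits = +£231.5B.
Δrequired reserves = 4% × +£231.5B = +£9.26B.
Δexcess reserves = Δreserves − Δrequired = +£147.5B − (+£9.26B) = +£138.24 billion.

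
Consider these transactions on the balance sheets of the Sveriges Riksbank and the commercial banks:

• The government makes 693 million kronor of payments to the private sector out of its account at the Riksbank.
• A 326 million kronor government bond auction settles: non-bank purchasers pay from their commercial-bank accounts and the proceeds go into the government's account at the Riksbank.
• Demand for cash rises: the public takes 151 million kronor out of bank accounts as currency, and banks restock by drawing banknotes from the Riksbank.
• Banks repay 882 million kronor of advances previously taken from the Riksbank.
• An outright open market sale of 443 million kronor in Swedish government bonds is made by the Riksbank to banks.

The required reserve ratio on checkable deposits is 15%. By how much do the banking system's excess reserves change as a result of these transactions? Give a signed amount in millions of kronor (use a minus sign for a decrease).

Government spending 693 million kronor: reserves +693M, deposits +693M.
Government account inflow 326 million kronor: reserves −326M, deposits −326M.
Currency withdrawal 151 million kronor: reserves −151M, deposits −151M.
Discount-window repayment 882 million kronor: reserves −882M, deposits 0.
OMO sale (to banks) 443 million kronor: reserves −443M, deposits 0.
Totals: Δreserves = −1109M, Δdeposits = +216M.
Δrequired reserves = 15% × +216M = +32.4M.
Δexcess reserves = Δreserves − Δrequired = −1109M − (+32.4M) = -1141.4 million.

-1141.4 million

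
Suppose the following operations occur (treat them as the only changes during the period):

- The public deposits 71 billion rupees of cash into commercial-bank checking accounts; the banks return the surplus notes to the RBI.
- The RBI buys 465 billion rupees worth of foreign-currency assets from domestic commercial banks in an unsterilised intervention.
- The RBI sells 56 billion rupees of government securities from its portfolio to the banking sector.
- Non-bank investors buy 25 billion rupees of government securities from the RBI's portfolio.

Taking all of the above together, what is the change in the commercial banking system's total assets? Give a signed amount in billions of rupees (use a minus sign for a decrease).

Currency deposit 71 billion rupees: bank balance sheets expand → +71B.
FX purchase 465 billion rupees: just an asset swap on bank balance sheets → 0.
OMO sale (to banks) 56 billion rupees: just an asset swap on bank balance sheets → 0.
Asset sale (to non-banks) 25 billion rupees: bank balance sheets shrink → −25B.
Net: 71 + 0 + 0 − 25 = +46 billion.

+46 billion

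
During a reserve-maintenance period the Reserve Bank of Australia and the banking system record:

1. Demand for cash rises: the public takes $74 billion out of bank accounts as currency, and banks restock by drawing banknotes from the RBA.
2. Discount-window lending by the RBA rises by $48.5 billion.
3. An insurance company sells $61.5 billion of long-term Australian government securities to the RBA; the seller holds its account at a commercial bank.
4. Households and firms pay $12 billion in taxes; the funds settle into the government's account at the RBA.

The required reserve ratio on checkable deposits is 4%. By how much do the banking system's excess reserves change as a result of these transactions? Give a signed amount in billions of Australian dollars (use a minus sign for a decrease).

Currency withdrawal $74 billion: reserves −$74B, deposits −$74B.
Discount-window loan $48.5 billion: reserves +$48.5B, deposits 0.
Asset purchase (from non-banks) $61.5 billion: reserves +$61.5B, deposits +$61.5B.
Government account inflow $12 billion: reserves −$12B, deposits −$12B.
Totals: Δreserves = +$24B, Δdeposits = −$24.5B.
Δrequired reserves = 4% × −$24.5B = −$0.98B.
Δexcess reserves = Δreserves − Δrequired = +$24B − (−$0.98B) = +$24.98 billion.

+$24.98 billion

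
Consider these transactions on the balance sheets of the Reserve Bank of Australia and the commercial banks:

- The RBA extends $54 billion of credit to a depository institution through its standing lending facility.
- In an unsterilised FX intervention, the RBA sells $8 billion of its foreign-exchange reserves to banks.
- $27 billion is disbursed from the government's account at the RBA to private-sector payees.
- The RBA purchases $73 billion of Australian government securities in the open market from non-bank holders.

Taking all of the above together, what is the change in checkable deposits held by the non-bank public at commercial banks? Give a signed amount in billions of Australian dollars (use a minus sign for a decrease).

+$100 billion

RBA balance sheet:
  Assets:      Securities +$73B, Loans to banks +$54B, Foreign assets −$8B
  Liabilities: Bank reserves +$146B, Government deposits −$27B
Commercial banking system:
  Assets:      Reserves at CB +$146B, Foreign assets +$8B
  Liabilities: Checkable deposits +$100B, Borrowings from CB +$54B
So the change in checkable deposits held by the non-bank public at commercial banks is +$100 billion.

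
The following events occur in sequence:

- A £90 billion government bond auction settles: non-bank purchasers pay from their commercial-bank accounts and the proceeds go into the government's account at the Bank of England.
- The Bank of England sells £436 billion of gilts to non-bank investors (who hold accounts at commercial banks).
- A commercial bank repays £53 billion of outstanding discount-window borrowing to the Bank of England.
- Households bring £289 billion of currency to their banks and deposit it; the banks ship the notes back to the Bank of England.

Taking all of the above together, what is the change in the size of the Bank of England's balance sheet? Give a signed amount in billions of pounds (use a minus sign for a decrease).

-£489 billion

Bank of England balance sheet:
  Assets:      Securities −£436B, Loans to banks −£53B
  Liabilities: Bank reserves −£290B, Currency in circulation −£289B, Government deposits +£90B
Change in total Bank of England assets = -£489 billion.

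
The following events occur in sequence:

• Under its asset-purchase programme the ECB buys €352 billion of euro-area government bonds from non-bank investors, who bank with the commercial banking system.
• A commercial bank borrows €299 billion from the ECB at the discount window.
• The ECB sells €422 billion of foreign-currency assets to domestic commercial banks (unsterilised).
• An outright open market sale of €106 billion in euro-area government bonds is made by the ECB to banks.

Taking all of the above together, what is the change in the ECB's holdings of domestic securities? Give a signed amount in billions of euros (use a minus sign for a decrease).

ECB balance sheet:
  Assets:      Securities +€246B, Loans to banks +€299B, Foreign assets −€422B
  Liabilities: Bank reserves +€123B
So the change in the ECB's holdings of domestic securities is +€246 billion.

+€246 billion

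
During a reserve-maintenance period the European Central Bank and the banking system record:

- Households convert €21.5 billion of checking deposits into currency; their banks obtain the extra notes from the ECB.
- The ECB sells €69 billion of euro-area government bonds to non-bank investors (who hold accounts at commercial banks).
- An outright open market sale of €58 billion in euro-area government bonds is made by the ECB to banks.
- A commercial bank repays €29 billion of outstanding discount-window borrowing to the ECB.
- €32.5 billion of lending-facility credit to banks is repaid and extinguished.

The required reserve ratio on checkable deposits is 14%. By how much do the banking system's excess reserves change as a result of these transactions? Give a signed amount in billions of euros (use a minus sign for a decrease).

-€197.33 billion

Currency withdrawal €21.5 billion: reserves −€21.5B, deposits −€21.5B.
Asset sale (to non-banks) €69 billion: reserves −€69B, deposits −€69B.
OMO sale (to banks) €58 billion: reserves −€58B, deposits 0.
Discount-window repayment €29 billion: reserves −€29B, deposits 0.
Discount-window repayment €32.5 billion: reserves −€32.5B, deposits 0.
Totals: Δreserves = −€210B, Δdeposits = −€90.5B.
Δrequired reserves = 14% × −€90.5B = −€12.67B.
Δexcess reserves = Δreserves − Δrequired = −€210B − (−€12.67B) = -€197.33 billion.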